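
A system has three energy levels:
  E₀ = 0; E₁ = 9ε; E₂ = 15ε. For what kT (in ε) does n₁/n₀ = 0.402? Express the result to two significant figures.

n₁/n₀ = exp[−(E₁−E₀)/kT] = 0.402.
⇒ (E₁−E₀)/kT = ln(1/0.402) = ln(2.488) = 0.9115.
kT = 9ε / 0.9115 = 9.9 ε.

9.9 ε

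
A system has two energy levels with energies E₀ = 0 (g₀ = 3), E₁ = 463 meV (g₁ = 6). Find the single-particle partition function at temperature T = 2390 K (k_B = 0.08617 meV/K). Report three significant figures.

Z = 3.63

k_BT = 0.08617 × 2390 K = 205.95 meV.
Eᵢ/kT = 0, 2.2481.
Z = Σ gᵢe^(−Eᵢ/kT) = 3·e^(−0) + 6·e^(−2.2481) = 3.0000 + 0.63360 = 3.6336.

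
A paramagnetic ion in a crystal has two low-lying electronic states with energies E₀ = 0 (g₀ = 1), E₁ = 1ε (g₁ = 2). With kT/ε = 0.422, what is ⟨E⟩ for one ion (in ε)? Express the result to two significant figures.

Eᵢ/kT = 0, 2.370.
Z = Σ gᵢe^(−Eᵢ/kT) = 1·e^(−0) + 2·e^(−2.370) = 1.000 + 0.1870 = 1.187.
⟨E⟩ = Σ Eᵢ gᵢe^(−Eᵢ/kT) / Z = (0·1.000 + 1·0.1870) / 1.187 = 0.16 ε.

0.16 ε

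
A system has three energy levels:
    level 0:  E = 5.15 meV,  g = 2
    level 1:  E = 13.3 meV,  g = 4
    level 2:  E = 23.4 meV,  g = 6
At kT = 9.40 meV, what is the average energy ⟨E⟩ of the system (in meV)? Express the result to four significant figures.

Eᵢ/kT = 0.547872, 1.41489, 2.48936.
Z = Σ gᵢe^(−Eᵢ/kT) = 2·e^(−0.547872) + 4·e^(−1.41489) + 6·e^(−2.48936) = 1.15636 + 0.971809 + 0.497778 = 2.62595.
⟨E⟩ = Σ Eᵢ gᵢe^(−Eᵢ/kT) / Z = (5.15·1.15636 + 13.3·0.971809 + 23.4·0.497778) / 2.62595 = 11.63 meV.

11.63 meV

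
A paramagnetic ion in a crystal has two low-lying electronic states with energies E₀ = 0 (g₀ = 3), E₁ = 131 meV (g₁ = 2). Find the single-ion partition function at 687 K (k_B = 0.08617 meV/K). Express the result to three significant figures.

k_BT = 0.08617 × 687 K = 59.199 meV.
Eᵢ/kT = 0, 2.2129.
Z = Σ gᵢe^(−Eᵢ/kT) = 3·e^(−0) + 2·e^(−2.2129) = 3.0000 + 0.21877 = 3.2188.

Z = 3.22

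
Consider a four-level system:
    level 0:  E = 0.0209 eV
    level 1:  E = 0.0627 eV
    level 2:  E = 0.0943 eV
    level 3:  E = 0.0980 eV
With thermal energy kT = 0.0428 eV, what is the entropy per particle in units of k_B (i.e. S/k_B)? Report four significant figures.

1.109

Eᵢ/kT = 0.488318, 1.46495, 2.20327, 2.28972.
Z = Σ e^(−Eᵢ/kT) = e^(−0.488318) + e^(−1.46495) + e^(−2.20327) + e^(−2.28972) = 0.613658 + 0.231090 + 0.110441 + 0.101295 = 1.05648.
⟨E⟩ = Σ EᵢPᵢ = 0.0451086 eV.
S/k_B = ln Z + ⟨E⟩/kT = ln(1.05648) + 0.0451086/0.0428 = 0.0549426 + 1.05394 = 1.109.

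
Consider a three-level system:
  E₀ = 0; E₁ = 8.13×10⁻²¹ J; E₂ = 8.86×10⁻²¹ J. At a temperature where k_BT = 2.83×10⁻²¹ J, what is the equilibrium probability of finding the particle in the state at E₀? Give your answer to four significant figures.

0.9089

Eᵢ/kT = 0, 2.87279, 3.13074.
Z = Σ e^(−Eᵢ/kT) = e^(−0) + e^(−2.87279) + e^(−3.13074) = 1.00000 + 0.0565410 + 0.0436855 = 1.10023.
P₀ = e^(−E₀/kT) / Z = 1.00000/1.10023 = 0.9089.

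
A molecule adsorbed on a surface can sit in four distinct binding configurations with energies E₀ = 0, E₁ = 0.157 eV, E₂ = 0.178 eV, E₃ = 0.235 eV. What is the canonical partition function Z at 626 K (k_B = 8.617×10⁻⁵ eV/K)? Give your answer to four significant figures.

k_BT = 8.617×10⁻⁵ × 626 K = 0.0539424 eV.
Eᵢ/kT = 0, 2.91051, 3.29982, 4.35650.
Z = Σ e^(−Eᵢ/kT) = e^(−0) + e^(−2.91051) + e^(−3.29982) + e^(−4.35650) = 1.00000 + 0.0544480 + 0.0368898 + 0.0128232 = 1.10416.

Z = 1.104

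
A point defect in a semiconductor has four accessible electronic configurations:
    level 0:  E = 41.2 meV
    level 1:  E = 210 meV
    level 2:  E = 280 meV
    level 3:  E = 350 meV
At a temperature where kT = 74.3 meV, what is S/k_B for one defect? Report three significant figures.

Eᵢ/kT = 0.55451, 2.8264, 3.7685, 4.7106.
Z = Σ e^(−Eᵢ/kT) = e^(−0.55451) + e^(−2.8264) + e^(−3.7685) + e^(−4.7106) = 0.57435 + 0.059226 + 0.023087 + 0.0089994 = 0.66566.
⟨E⟩ = Σ EᵢPᵢ = 68.676 meV.
S/k_B = ln Z + ⟨E⟩/kT = ln(0.66566) + 68.676/74.3 = -0.40698 + 0.92431 = 0.517.

0.517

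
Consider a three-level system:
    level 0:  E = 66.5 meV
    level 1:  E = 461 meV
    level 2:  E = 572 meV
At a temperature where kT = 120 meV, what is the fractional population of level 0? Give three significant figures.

0.950

Eᵢ/kT = 0.55417, 3.8417, 4.7667.
Z = Σ e^(−Eᵢ/kT) = e^(−0.55417) + e^(−3.8417) + e^(−4.7667) = 0.57455 + 0.021457 + 0.0085084 = 0.60452.
P₀ = e^(−E₀/kT) / Z = 0.57455/0.60452 = 0.950.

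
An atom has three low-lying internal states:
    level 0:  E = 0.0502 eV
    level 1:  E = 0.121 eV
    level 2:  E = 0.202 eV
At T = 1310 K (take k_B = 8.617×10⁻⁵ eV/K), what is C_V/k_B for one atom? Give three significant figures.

k_BT = 8.617×10⁻⁵ × 1310 K = 0.11288 eV.
Eᵢ/kT = 0.44472, 1.0719, 1.7895.
Z = Σ e^(−Eᵢ/kT) = e^(−0.44472) + e^(−1.0719) + e^(−1.7895) = 0.64100 + 0.34236 + 0.16704 = 1.1504.
⟨E⟩ = 0.093312 eV, ⟨E²⟩ = 0.011686 eV².
C_V/k_B = (⟨E²⟩ − ⟨E⟩²)/(kT)² = (0.011686 − 0.0087071)/0.012742 = 0.234.

0.234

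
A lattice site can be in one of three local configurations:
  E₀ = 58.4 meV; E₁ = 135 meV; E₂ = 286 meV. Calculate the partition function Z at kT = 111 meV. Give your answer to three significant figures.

Z = 0.963

Eᵢ/kT = 0.52613, 1.2162, 2.5766.
Z = Σ e^(−Eᵢ/kT) = e^(−0.52613) + e^(−1.2162) + e^(−2.5766) = 0.59089 + 0.29635 + 0.076032 = 0.96327.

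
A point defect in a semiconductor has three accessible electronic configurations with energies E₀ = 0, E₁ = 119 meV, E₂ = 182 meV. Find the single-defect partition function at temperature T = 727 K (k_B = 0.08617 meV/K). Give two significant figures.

k_BT = 0.08617 × 727 K = 62.65 meV.
Eᵢ/kT = 0, 1.899, 2.905.
Z = Σ e^(−Eᵢ/kT) = e^(−0) + e^(−1.899) + e^(−2.905) = 1.000 + 0.1497 + 0.05475 = 1.204.

Z = 1.2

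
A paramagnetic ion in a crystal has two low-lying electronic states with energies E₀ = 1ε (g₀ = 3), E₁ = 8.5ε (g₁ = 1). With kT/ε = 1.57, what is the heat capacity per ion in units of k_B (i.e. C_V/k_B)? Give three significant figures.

Eᵢ/kT = 0.63694, 5.4140.
Z = Σ gᵢe^(−Eᵢ/kT) = 3·e^(−0.63694) + 1·e^(−5.4140) = 1.5867 + 0.0044538 = 1.5912.
⟨E⟩ = 1.0210 ε, ⟨E²⟩ = 1.1994 ε².
C_V/k_B = (⟨E²⟩ − ⟨E⟩²)/(kT)² = (1.1994 − 1.0424)/2.4649 = 0.0637.

0.0637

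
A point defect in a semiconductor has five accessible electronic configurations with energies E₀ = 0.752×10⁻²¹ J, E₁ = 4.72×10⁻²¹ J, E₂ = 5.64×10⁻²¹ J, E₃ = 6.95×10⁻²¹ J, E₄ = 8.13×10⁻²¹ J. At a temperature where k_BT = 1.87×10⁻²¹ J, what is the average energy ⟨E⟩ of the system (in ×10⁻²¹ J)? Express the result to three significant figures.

Eᵢ/kT = 0.40214, 2.5241, 3.0160, 3.7166, 4.3476.
Z = Σ e^(−Eᵢ/kT) = e^(−0.40214) + e^(−2.5241) + e^(−3.0160) + e^(−3.7166) + e^(−4.3476) = 0.66889 + 0.080130 + 0.048997 + 0.024317 + 0.012938 = 0.83527.
⟨E⟩ = Σ Eᵢ e^(−Eᵢ/kT) / Z = (0.752·0.66889 + 4.72·0.080130 + 5.64·0.048997 + 6.95·0.024317 + 8.13·0.012938) / 0.83527 = 1.71 ×10⁻²¹ J.

1.71 ×10⁻²¹ J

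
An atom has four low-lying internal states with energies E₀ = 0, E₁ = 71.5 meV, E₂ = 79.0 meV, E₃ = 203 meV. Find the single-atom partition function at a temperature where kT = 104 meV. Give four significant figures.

Eᵢ/kT = 0, 0.687500, 0.759615, 1.95192.
Z = Σ e^(−Eᵢ/kT) = e^(−0) + e^(−0.687500) + e^(−0.759615) + e^(−1.95192) = 1.00000 + 0.502832 + 0.467847 + 0.142001 = 2.11268.

Z = 2.113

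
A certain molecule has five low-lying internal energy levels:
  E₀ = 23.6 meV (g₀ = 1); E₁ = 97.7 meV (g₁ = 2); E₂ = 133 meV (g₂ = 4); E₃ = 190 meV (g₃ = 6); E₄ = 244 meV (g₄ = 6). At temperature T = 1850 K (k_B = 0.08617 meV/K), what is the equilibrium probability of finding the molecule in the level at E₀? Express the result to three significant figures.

0.127

k_BT = 0.08617 × 1850 K = 159.41 meV.
Eᵢ/kT = 0.14805, 0.61289, 0.83433, 1.1919, 1.5306.
Z = Σ gᵢe^(−Eᵢ/kT) = 1·e^(−0.14805) + 2·e^(−0.61289) + 4·e^(−0.83433) + 6·e^(−1.1919) + 6·e^(−1.5306) = 0.86239 + 1.0836 + 1.7367 + 1.8219 + 1.2984 = 6.8030.
P₀ = g₀ e^(−E₀/kT) / Z = 0.86239/6.8030 = 0.127.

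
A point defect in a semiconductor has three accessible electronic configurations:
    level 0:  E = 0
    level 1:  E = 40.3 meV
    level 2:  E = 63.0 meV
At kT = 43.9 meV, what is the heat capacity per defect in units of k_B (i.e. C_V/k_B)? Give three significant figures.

Eᵢ/kT = 0, 0.91800, 1.4351.
Z = Σ e^(−Eᵢ/kT) = e^(−0) + e^(−0.91800) + e^(−1.4351) = 1.0000 + 0.39932 + 0.23809 = 1.6374.
⟨E⟩ = 18.989 meV, ⟨E²⟩ = 973.20 meV².
C_V/k_B = (⟨E²⟩ − ⟨E⟩²)/(kT)² = (973.20 − 360.58)/1927.2 = 0.318.

0.318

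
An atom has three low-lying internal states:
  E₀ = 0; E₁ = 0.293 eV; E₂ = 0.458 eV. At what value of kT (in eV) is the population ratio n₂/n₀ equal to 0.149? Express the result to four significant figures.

n₂/n₀ = exp[−(E₂−E₀)/kT] = 0.149.
⇒ (E₂−E₀)/kT = ln(1/0.149) = ln(6.71141) = 1.90381.
kT = 0.458 eV / 1.90381 = 0.2406 eV.

0.2406 eV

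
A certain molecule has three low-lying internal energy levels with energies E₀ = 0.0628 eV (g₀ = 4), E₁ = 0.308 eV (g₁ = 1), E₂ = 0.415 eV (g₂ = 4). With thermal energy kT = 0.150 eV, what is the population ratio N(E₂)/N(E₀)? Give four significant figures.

n₂/n₀ = (g₂/g₀) exp[−(E₂−E₀)/kT] = (4/4) × exp(−(0.3522 eV)/(0.150 eV)) = (4/4) × exp(-2.34800) = 0.09556.

0.09556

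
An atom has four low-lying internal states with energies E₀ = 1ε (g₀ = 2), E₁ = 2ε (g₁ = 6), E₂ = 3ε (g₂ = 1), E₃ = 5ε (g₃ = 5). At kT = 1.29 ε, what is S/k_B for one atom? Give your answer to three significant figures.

2.26

Eᵢ/kT = 0.77519, 1.5504, 2.3256, 3.8760.
Z = Σ gᵢe^(−Eᵢ/kT) = 2·e^(−0.77519) + 6·e^(−1.5504) + 1·e^(−2.3256) + 5·e^(−3.8760) = 0.92123 + 1.2730 + 0.097725 + 0.10367 = 2.3956.
⟨E⟩ = Σ EᵢPᵢ = 1.7861 ε.
S/k_B = ln Z + ⟨E⟩/kT = ln(2.3956) + 1.7861/1.29 = 0.87363 + 1.3846 = 2.26.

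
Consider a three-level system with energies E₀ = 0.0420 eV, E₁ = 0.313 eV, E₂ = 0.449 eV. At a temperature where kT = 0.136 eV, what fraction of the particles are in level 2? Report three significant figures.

0.0423

Eᵢ/kT = 0.30882, 2.3015, 3.3015.
Z = Σ e^(−Eᵢ/kT) = e^(−0.30882) + e^(−2.3015) + e^(−3.3015) = 0.73431 + 0.10011 + 0.036828 = 0.87125.
P₂ = e^(−E₂/kT) / Z = 0.036828/0.87125 = 0.0423.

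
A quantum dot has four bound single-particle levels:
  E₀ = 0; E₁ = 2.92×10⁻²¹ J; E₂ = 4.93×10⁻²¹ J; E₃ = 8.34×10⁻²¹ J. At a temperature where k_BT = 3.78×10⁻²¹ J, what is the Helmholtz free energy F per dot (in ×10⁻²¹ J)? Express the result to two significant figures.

-2.3 ×10⁻²¹ J

Eᵢ/kT = 0, 0.7725, 1.304, 2.206.
Z = Σ e^(−Eᵢ/kT) = e^(−0) + e^(−0.7725) + e^(−1.304) + e^(−2.206) = 1.000 + 0.4619 + 0.2714 + 0.1101 = 1.843.
F = −kT ln Z = −3.78 × ln(1.843) = −3.78 × 0.6114 = -2.3 ×10⁻²¹ J.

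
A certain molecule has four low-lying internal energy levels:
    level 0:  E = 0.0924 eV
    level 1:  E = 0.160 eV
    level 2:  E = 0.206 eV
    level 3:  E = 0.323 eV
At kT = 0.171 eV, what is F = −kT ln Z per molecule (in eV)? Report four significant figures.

-0.06067 eV

Eᵢ/kT = 0.540351, 0.935673, 1.20468, 1.88889.
Z = Σ e^(−Eᵢ/kT) = e^(−0.540351) + e^(−0.935673) + e^(−1.20468) + e^(−1.88889) = 0.582544 + 0.392322 + 0.299788 + 0.151240 = 1.42589.
F = −kT ln Z = −0.171 × ln(1.42589) = −0.171 × 0.354796 = -0.06067 eV.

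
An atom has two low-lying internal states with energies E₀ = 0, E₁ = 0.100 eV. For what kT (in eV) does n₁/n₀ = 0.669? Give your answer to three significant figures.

n₁/n₀ = exp[−(E₁−E₀)/kT] = 0.669.
⇒ (E₁−E₀)/kT = ln(1/0.669) = ln(1.4948) = 0.40199.
kT = 0.100 eV / 0.40199 = 0.249 eV.

0.249 eV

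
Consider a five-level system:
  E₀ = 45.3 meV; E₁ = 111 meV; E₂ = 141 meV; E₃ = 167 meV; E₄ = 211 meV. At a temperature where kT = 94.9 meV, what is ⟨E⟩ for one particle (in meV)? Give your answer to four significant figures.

101.6 meV

Eᵢ/kT = 0.477345, 1.16965, 1.48577, 1.75975, 2.22339.
Z = Σ e^(−Eᵢ/kT) = e^(−0.477345) + e^(−1.16965) + e^(−1.48577) + e^(−1.75975) + e^(−2.22339) = 0.620428 + 0.310476 + 0.226328 + 0.172088 + 0.108242 = 1.43756.
⟨E⟩ = Σ Eᵢ e^(−Eᵢ/kT) / Z = (45.3·0.620428 + 111·0.310476 + 141·0.226328 + 167·0.172088 + 211·0.108242) / 1.43756 = 101.6 meV.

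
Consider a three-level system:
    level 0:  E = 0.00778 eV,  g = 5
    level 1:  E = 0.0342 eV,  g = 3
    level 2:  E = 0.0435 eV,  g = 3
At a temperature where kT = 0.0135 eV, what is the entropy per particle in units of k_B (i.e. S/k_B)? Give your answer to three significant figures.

Eᵢ/kT = 0.57630, 2.5333, 3.2222.
Z = Σ gᵢe^(−Eᵢ/kT) = 5·e^(−0.57630) + 3·e^(−2.5333) + 3·e^(−3.2222) = 2.8099 + 0.23819 + 0.11960 = 3.1677.
⟨E⟩ = Σ EᵢPᵢ = 0.011115 eV.
S/k_B = ln Z + ⟨E⟩/kT = ln(3.1677) + 0.011115/0.0135 = 1.1530 + 0.82333 = 1.98.

1.98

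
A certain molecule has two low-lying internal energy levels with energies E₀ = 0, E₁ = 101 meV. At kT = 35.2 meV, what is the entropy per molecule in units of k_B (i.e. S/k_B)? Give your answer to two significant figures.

0.21

Eᵢ/kT = 0, 2.869.
Z = Σ e^(−Eᵢ/kT) = e^(−0) + e^(−2.869) = 1.000 + 0.05676 = 1.057.
⟨E⟩ = Σ EᵢPᵢ = 5.424 meV.
S/k_B = ln Z + ⟨E⟩/kT = ln(1.057) + 5.424/35.2 = 0.05543 + 0.1541 = 0.21.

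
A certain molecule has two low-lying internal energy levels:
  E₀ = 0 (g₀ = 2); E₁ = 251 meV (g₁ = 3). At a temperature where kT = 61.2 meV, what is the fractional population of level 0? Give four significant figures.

0.9758

Eᵢ/kT = 0, 4.10131.
Z = Σ gᵢe^(−Eᵢ/kT) = 2·e^(−0) + 3·e^(−4.10131) = 2.00000 + 0.0496529 = 2.04965.
P₀ = g₀ e^(−E₀/kT) / Z = 2.00000/2.04965 = 0.9758.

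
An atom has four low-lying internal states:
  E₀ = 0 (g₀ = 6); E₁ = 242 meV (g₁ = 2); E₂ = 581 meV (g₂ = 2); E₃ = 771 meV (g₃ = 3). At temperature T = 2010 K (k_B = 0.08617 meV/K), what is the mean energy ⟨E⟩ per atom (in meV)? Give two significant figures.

28 meV

k_BT = 0.08617 × 2010 K = 173.2 meV.
Eᵢ/kT = 0, 1.397, 3.355, 4.452.
Z = Σ gᵢe^(−Eᵢ/kT) = 6·e^(−0) + 2·e^(−1.397) + 2·e^(−3.355) + 3·e^(−4.452) = 6.000 + 0.4947 + 0.06982 + 0.03497 = 6.599.
⟨E⟩ = Σ Eᵢ gᵢe^(−Eᵢ/kT) / Z = (0·6.000 + 242·0.4947 + 581·0.06982 + 771·0.03497) / 6.599 = 28 meV.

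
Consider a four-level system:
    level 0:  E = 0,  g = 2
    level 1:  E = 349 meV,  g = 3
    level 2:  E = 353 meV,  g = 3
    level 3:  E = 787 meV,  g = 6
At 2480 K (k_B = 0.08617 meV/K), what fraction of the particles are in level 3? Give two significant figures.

k_BT = 0.08617 × 2480 K = 213.7 meV.
Eᵢ/kT = 0, 1.633, 1.652, 3.683.
Z = Σ gᵢe^(−Eᵢ/kT) = 2·e^(−0) + 3·e^(−1.633) + 3·e^(−1.652) + 6·e^(−3.683) = 2.000 + 0.5860 + 0.5750 + 0.1509 = 3.312.
P₃ = g₃ e^(−E₃/kT) / Z = 0.1509/3.312 = 0.046.

0.046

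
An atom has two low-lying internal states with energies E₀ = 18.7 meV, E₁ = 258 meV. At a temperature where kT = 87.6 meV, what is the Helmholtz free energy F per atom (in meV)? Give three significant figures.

13.2 meV

Eᵢ/kT = 0.21347, 2.9452.
Z = Σ e^(−Eᵢ/kT) = e^(−0.21347) + e^(−2.9452) = 0.80778 + 0.052592 = 0.86037.
F = −kT ln Z = −87.6 × ln(0.86037) = −87.6 × -0.15039 = 13.2 meV.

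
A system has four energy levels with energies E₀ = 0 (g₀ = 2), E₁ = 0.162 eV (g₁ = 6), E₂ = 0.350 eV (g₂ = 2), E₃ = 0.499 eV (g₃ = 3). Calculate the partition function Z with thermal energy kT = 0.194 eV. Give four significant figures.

Z = 5.161

Eᵢ/kT = 0, 0.835052, 1.80412, 2.57216.
Z = Σ gᵢe^(−Eᵢ/kT) = 2·e^(−0) + 6·e^(−0.835052) + 2·e^(−1.80412) + 3·e^(−2.57216) = 2.00000 + 2.60311 + 0.329239 + 0.229111 = 5.16146.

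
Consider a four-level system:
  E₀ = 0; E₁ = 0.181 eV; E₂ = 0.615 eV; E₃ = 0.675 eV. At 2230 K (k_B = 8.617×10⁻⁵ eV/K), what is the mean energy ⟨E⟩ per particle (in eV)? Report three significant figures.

k_BT = 8.617×10⁻⁵ × 2230 K = 0.19216 eV.
Eᵢ/kT = 0, 0.94192, 3.2005, 3.5127.
Z = Σ e^(−Eᵢ/kT) = e^(−0) + e^(−0.94192) + e^(−3.2005) + e^(−3.5127) = 1.0000 + 0.38988 + 0.040742 + 0.029816 = 1.4604.
⟨E⟩ = Σ Eᵢ e^(−Eᵢ/kT) / Z = (0·1.0000 + 0.181·0.38988 + 0.615·0.040742 + 0.675·0.029816) / 1.4604 = 0.0793 eV.

0.0793 eV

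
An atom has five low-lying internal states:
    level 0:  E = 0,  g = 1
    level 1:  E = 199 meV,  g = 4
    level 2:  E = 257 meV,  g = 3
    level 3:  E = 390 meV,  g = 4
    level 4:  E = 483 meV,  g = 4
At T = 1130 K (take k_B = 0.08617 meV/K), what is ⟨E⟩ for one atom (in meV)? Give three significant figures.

109 meV

k_BT = 0.08617 × 1130 K = 97.372 meV.
Eᵢ/kT = 0, 2.0437, 2.6394, 4.0053, 4.9604.
Z = Σ gᵢe^(−Eᵢ/kT) = 1·e^(−0) + 4·e^(−2.0437) + 3·e^(−2.6394) + 4·e^(−4.0053) + 4·e^(−4.9604) = 1.0000 + 0.51819 + 0.21421 + 0.072875 + 0.028040 = 1.8333.
⟨E⟩ = Σ Eᵢ gᵢe^(−Eᵢ/kT) / Z = (0·1.0000 + 199·0.51819 + 257·0.21421 + 390·0.072875 + 483·0.028040) / 1.8333 = 109 meV.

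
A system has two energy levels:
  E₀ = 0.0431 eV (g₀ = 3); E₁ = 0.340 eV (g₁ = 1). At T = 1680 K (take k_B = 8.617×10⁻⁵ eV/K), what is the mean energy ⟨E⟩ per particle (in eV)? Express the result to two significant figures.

0.055 eV

k_BT = 8.617×10⁻⁵ × 1680 K = 0.1448 eV.
Eᵢ/kT = 0.2977, 2.348.
Z = Σ gᵢe^(−Eᵢ/kT) = 3·e^(−0.2977) + 1·e^(−2.348) = 2.228 + 0.09556 = 2.324.
⟨E⟩ = Σ Eᵢ gᵢe^(−Eᵢ/kT) / Z = (0.0431·2.228 + 0.340·0.09556) / 2.324 = 0.055 eV.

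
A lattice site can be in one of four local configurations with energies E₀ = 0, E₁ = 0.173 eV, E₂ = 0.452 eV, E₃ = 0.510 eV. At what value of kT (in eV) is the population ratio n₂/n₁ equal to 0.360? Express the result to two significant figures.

0.27 eV

n₂/n₁ = exp[−(E₂−E₁)/kT] = 0.360.
⇒ (E₂−E₁)/kT = ln(1/0.360) = ln(2.778) = 1.022.
kT = 0.279 eV / 1.022 = 0.27 eV.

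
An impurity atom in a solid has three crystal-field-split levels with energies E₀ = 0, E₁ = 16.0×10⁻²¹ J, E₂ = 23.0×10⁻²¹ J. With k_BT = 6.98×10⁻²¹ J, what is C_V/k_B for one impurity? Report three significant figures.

Eᵢ/kT = 0, 2.2923, 3.2951.
Z = Σ e^(−Eᵢ/kT) = e^(−0) + e^(−2.2923) + e^(−3.2951) = 1.0000 + 0.10103 + 0.037064 = 1.1381.
⟨E⟩ = 2.1694, ⟨E²⟩ = 39.953.
C_V/k_B = (⟨E²⟩ − ⟨E⟩²)/(kT)² = (39.953 − 4.7063)/48.720 = 0.723.

0.723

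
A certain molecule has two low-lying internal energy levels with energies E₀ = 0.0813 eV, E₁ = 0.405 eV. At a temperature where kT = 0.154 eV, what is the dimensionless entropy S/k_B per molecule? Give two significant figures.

0.34

Eᵢ/kT = 0.5279, 2.630.
Z = Σ e^(−Eᵢ/kT) = e^(−0.5279) + e^(−2.630) = 0.5898 + 0.07208 = 0.6619.
⟨E⟩ = Σ EᵢPᵢ = 0.1165 eV.
S/k_B = ln Z + ⟨E⟩/kT = ln(0.6619) + 0.1165/0.154 = -0.4126 + 0.7565 = 0.34.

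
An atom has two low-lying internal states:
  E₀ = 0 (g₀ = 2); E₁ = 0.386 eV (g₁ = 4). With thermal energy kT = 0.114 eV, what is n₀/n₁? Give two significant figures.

15

n₀/n₁ = (g₀/g₁) exp[−(E₀−E₁)/kT] = (2/4) × exp(−(-0.386 eV)/(0.114 eV)) = (2/4) × exp(3.386) = 15.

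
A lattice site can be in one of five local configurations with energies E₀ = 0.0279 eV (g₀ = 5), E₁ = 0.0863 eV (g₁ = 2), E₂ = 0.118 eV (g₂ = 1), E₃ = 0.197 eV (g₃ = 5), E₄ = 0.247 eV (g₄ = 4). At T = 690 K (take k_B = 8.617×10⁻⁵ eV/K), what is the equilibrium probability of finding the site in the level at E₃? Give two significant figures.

k_BT = 8.617×10⁻⁵ × 690 K = 0.05946 eV.
Eᵢ/kT = 0.4692, 1.451, 1.985, 3.313, 4.154.
Z = Σ gᵢe^(−Eᵢ/kT) = 5·e^(−0.4692) + 2·e^(−1.451) + 1·e^(−1.985) + 5·e^(−3.313) + 4·e^(−4.154) = 3.128 + 0.4687 + 0.1374 + 0.1820 + 0.06281 = 3.979.
P₃ = g₃ e^(−E₃/kT) / Z = 0.1820/3.979 = 0.046.

0.046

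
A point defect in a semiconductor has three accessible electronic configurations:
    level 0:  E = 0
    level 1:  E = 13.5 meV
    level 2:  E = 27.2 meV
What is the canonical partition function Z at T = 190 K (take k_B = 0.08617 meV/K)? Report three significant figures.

k_BT = 0.08617 × 190 K = 16.372 meV.
Eᵢ/kT = 0, 0.82458, 1.6614.
Z = Σ e^(−Eᵢ/kT) = e^(−0) + e^(−0.82458) + e^(−1.6614) = 1.0000 + 0.43842 + 0.18987 = 1.6283.

Z = 1.63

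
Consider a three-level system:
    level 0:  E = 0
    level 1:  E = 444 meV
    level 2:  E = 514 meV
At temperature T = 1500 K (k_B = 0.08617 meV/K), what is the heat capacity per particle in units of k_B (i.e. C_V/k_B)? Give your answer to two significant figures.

0.61

k_BT = 0.08617 × 1500 K = 129.3 meV.
Eᵢ/kT = 0, 3.434, 3.975.
Z = Σ e^(−Eᵢ/kT) = e^(−0) + e^(−3.434) + e^(−3.975) = 1.000 + 0.03226 + 0.01878 = 1.051.
⟨E⟩ = 22.81 meV, ⟨E²⟩ = 10770 meV².
C_V/k_B = (⟨E²⟩ − ⟨E⟩²)/(kT)² = (10770 − 520.3)/16720 = 0.61.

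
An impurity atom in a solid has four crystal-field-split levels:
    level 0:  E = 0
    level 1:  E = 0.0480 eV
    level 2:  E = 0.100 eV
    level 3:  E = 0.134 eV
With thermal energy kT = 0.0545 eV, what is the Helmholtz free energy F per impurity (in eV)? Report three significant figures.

-0.0276 eV

Eᵢ/kT = 0, 0.88073, 1.8349, 2.4587.
Z = Σ e^(−Eᵢ/kT) = e^(−0) + e^(−0.88073) + e^(−1.8349) + e^(−2.4587) = 1.0000 + 0.41448 + 0.15963 + 0.085546 = 1.6597.
F = −kT ln Z = −0.0545 × ln(1.6597) = −0.0545 × 0.50664 = -0.0276 eV.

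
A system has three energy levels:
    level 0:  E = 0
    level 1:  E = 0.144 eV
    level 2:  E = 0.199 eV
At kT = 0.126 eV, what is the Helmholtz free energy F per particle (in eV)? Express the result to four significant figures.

Eᵢ/kT = 0, 1.14286, 1.57937.
Z = Σ e^(−Eᵢ/kT) = e^(−0) + e^(−1.14286) + e^(−1.57937) = 1.00000 + 0.318906 + 0.206105 = 1.52501.
F = −kT ln Z = −0.126 × ln(1.52501) = −0.126 × 0.422001 = -0.05317 eV.

-0.05317 eV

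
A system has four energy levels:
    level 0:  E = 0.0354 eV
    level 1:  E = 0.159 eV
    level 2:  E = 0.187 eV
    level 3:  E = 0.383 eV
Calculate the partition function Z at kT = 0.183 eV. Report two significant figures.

Eᵢ/kT = 0.1934, 0.8689, 1.022, 2.093.
Z = Σ e^(−Eᵢ/kT) = e^(−0.1934) + e^(−0.8689) + e^(−1.022) + e^(−2.093) = 0.8242 + 0.4194 + 0.3599 + 0.1233 = 1.727.

Z = 1.7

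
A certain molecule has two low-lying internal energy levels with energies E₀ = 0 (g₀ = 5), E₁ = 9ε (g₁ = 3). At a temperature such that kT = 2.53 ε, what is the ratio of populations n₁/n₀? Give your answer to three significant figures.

n₁/n₀ = (g₁/g₀) exp[−(E₁−E₀)/kT] = (3/5) × exp(−(9ε)/(2.53ε)) = (3/5) × exp(-3.5573) = 0.0171.

0.0171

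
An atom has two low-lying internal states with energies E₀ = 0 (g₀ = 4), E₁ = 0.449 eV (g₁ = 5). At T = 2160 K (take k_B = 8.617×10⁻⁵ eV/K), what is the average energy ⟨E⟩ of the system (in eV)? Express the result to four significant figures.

k_BT = 8.617×10⁻⁵ × 2160 K = 0.186127 eV.
Eᵢ/kT = 0, 2.41233.
Z = Σ gᵢe^(−Eᵢ/kT) = 4·e^(−0) + 5·e^(−2.41233) = 4.00000 + 0.448031 = 4.44803.
⟨E⟩ = Σ Eᵢ gᵢe^(−Eᵢ/kT) / Z = (0·4.00000 + 0.449·0.448031) / 4.44803 = 0.04523 eV.

0.04523 eV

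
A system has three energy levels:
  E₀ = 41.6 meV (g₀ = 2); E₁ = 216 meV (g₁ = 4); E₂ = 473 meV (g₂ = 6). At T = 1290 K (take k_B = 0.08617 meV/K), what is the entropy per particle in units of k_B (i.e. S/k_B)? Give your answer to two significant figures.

1.7

k_BT = 0.08617 × 1290 K = 111.2 meV.
Eᵢ/kT = 0.3741, 1.942, 4.254.
Z = Σ gᵢe^(−Eᵢ/kT) = 2·e^(−0.3741) + 4·e^(−1.942) + 6·e^(−4.254) = 1.376 + 0.5737 + 0.08524 = 2.035.
⟨E⟩ = Σ EᵢPᵢ = 108.8 meV.
S/k_B = ln Z + ⟨E⟩/kT = ln(2.035) + 108.8/111.2 = 0.7105 + 0.9784 = 1.7.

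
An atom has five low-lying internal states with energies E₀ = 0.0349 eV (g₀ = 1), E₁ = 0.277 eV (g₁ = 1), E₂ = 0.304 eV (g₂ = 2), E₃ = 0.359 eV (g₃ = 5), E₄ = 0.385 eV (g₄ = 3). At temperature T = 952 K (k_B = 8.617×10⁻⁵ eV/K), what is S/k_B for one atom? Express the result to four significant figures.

0.9945

k_BT = 8.617×10⁻⁵ × 952 K = 0.0820338 eV.
Eᵢ/kT = 0.425434, 3.37666, 3.70579, 4.37624, 4.69319.
Z = Σ gᵢe^(−Eᵢ/kT) = 1·e^(−0.425434) + 1·e^(−3.37666) + 2·e^(−3.70579) + 5·e^(−4.37624) + 3·e^(−4.69319) = 0.653486 + 0.0341614 + 0.0491616 + 0.0628627 + 0.0274723 = 0.827144.
⟨E⟩ = Σ EᵢPᵢ = 0.0971524 eV.
S/k_B = ln Z + ⟨E⟩/kT = ln(0.827144) + 0.0971524/0.0820338 = -0.189776 + 1.18430 = 0.9945.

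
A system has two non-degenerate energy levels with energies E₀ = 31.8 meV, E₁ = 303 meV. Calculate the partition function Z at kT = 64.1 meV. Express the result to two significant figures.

Z = 0.62

Eᵢ/kT = 0.4961, 4.727.
Z = Σ e^(−Eᵢ/kT) = e^(−0.4961) + e^(−4.727) = 0.6089 + 0.008853 = 0.6178.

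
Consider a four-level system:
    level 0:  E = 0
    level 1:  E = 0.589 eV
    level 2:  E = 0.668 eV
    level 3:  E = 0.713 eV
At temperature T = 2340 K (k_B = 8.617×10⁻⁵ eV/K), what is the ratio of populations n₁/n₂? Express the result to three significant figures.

1.48

k_BT = 8.617×10⁻⁵ × 2340 K = 0.20164 eV.
n₁/n₂ = exp[−(E₁−E₂)/kT] = exp(−(-0.079 eV)/(0.20164 eV)) = exp(0.39179) = 1.48.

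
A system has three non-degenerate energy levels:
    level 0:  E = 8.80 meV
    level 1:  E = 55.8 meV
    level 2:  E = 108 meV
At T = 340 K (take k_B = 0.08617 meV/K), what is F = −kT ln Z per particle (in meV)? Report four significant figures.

2.619 meV

k_BT = 0.08617 × 340 K = 29.2978 meV.
Eᵢ/kT = 0.300364, 1.90458, 3.68628.
Z = Σ e^(−Eᵢ/kT) = e^(−0.300364) + e^(−1.90458) + e^(−3.68628) = 0.740549 + 0.148885 + 0.0250651 = 0.914499.
F = −kT ln Z = −29.2978 × ln(0.914499) = −29.2978 × -0.0893789 = 2.619 meV.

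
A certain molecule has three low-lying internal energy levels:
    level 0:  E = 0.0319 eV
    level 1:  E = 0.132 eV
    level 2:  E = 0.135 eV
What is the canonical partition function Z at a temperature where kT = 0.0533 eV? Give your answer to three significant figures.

Eᵢ/kT = 0.59850, 2.4765, 2.5328.
Z = Σ e^(−Eᵢ/kT) = e^(−0.59850) + e^(−2.4765) + e^(−2.5328) = 0.54964 + 0.084037 + 0.079436 = 0.71311.

Z = 0.713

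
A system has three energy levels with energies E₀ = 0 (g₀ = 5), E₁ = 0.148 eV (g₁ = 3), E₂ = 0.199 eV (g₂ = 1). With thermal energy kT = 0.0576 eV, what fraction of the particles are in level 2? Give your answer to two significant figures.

0.0060

Eᵢ/kT = 0, 2.569, 3.455.
Z = Σ gᵢe^(−Eᵢ/kT) = 5·e^(−0) + 3·e^(−2.569) + 1·e^(−3.455) = 5.000 + 0.2298 + 0.03159 = 5.261.
P₂ = g₂ e^(−E₂/kT) / Z = 0.03159/5.261 = 0.0060.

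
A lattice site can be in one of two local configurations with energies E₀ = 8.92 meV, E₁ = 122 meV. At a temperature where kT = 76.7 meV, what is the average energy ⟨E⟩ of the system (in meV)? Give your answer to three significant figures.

Eᵢ/kT = 0.11630, 1.5906.
Z = Σ e^(−Eᵢ/kT) = e^(−0.11630) + e^(−1.5906) = 0.89021 + 0.20380 = 1.0940.
⟨E⟩ = Σ Eᵢ e^(−Eᵢ/kT) / Z = (8.92·0.89021 + 122·0.20380) / 1.0940 = 30.0 meV.

30.0 meV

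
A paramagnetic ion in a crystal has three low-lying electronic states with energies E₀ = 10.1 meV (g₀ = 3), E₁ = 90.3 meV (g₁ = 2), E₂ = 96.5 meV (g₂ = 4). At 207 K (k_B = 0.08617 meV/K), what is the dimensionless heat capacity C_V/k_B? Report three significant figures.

0.383

k_BT = 0.08617 × 207 K = 17.837 meV.
Eᵢ/kT = 0.56624, 5.0625, 5.4101.
Z = Σ gᵢe^(−Eᵢ/kT) = 3·e^(−0.56624) + 2·e^(−5.0625) + 4·e^(−5.4101) = 1.7030 + 0.012659 + 0.017885 = 1.7335.
⟨E⟩ = 11.577 meV, ⟨E²⟩ = 255.84 meV².
C_V/k_B = (⟨E²⟩ − ⟨E⟩²)/(kT)² = (255.84 − 134.03)/318.16 = 0.383.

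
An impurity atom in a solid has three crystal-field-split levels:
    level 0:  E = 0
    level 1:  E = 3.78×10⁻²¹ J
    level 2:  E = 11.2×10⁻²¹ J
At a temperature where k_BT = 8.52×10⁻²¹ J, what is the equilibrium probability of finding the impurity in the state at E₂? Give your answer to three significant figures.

0.141

Eᵢ/kT = 0, 0.44366, 1.3146.
Z = Σ e^(−Eᵢ/kT) = e^(−0) + e^(−0.44366) + e^(−1.3146) = 1.0000 + 0.64168 + 0.26858 = 1.9103.
P₂ = e^(−E₂/kT) / Z = 0.26858/1.9103 = 0.141.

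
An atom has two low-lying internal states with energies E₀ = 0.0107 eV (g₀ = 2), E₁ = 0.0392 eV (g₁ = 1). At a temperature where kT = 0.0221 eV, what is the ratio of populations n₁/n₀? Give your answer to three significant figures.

0.138

n₁/n₀ = (g₁/g₀) exp[−(E₁−E₀)/kT] = (1/2) × exp(−(0.0285 eV)/(0.0221 eV)) = (1/2) × exp(-1.2896) = 0.138.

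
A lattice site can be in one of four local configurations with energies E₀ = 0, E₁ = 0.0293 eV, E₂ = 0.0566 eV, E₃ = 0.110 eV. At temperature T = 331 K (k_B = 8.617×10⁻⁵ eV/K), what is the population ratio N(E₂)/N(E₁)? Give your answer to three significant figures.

k_BT = 8.617×10⁻⁵ × 331 K = 0.028522 eV.
n₂/n₁ = exp[−(E₂−E₁)/kT] = exp(−(0.0273 eV)/(0.028522 eV)) = exp(-0.95716) = 0.384.

0.384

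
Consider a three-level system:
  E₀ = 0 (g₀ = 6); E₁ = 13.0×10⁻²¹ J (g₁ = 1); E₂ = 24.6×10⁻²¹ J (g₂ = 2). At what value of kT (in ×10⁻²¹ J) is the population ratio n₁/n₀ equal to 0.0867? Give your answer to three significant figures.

n₁/n₀ = (g₁/g₀) exp[−(E₁−E₀)/kT] = 0.0867.
⇒ (E₁−E₀)/kT = ln((1/6)/0.0867) = ln(1.9223) = 0.65352.
kT = 13.0 ×10⁻²¹ J / 0.65352 = 19.9 ×10⁻²¹ J.

19.9 ×10⁻²¹ J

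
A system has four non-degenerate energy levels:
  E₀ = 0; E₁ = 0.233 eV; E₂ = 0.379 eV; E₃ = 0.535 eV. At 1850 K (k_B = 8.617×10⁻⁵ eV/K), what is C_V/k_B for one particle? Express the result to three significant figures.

k_BT = 8.617×10⁻⁵ × 1850 K = 0.15941 eV.
Eᵢ/kT = 0, 1.4616, 2.3775, 3.3561.
Z = Σ e^(−Eᵢ/kT) = e^(−0) + e^(−1.4616) + e^(−2.3775) + e^(−3.3561) = 1.0000 + 0.23186 + 0.092782 + 0.034871 = 1.3595.
⟨E⟩ = 0.079326 eV, ⟨E²⟩ = 0.026404 eV².
C_V/k_B = (⟨E²⟩ − ⟨E⟩²)/(kT)² = (0.026404 − 0.0062926)/0.025412 = 0.791.

0.791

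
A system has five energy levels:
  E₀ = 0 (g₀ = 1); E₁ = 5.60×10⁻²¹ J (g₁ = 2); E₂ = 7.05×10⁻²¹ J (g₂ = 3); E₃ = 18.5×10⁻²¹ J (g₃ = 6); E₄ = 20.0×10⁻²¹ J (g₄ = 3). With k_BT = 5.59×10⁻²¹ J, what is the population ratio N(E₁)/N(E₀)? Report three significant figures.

0.734

n₁/n₀ = (g₁/g₀) exp[−(E₁−E₀)/kT] = (2/1) × exp(−(5.60 ×10⁻²¹ J)/(5.59 ×10⁻²¹ J)) = (2/1) × exp(-1.0018) = 0.734.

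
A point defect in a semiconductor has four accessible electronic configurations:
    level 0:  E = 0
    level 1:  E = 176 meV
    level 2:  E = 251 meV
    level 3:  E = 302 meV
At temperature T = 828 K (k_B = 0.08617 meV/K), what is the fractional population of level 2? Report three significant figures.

k_BT = 0.08617 × 828 K = 71.349 meV.
Eᵢ/kT = 0, 2.4667, 3.5179, 4.2327.
Z = Σ e^(−Eᵢ/kT) = e^(−0) + e^(−2.4667) + e^(−3.5179) + e^(−4.2327) = 1.0000 + 0.084864 + 0.029662 + 0.014513 = 1.1290.
P₂ = e^(−E₂/kT) / Z = 0.029662/1.1290 = 0.0263.

0.0263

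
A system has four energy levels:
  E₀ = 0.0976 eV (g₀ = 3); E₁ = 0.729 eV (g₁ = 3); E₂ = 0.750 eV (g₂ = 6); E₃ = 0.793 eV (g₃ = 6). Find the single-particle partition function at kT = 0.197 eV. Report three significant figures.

Z = 2.14

Eᵢ/kT = 0.49543, 3.7005, 3.8071, 4.0254.
Z = Σ gᵢe^(−Eᵢ/kT) = 3·e^(−0.49543) + 3·e^(−3.7005) + 6·e^(−3.8071) + 6·e^(−4.0254) = 1.8279 + 0.074134 + 0.13328 + 0.10714 = 2.1425.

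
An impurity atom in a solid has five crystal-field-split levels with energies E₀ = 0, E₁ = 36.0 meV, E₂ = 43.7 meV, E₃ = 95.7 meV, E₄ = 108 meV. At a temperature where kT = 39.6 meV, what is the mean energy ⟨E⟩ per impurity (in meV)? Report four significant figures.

23.61 meV

Eᵢ/kT = 0, 0.909091, 1.10354, 2.41667, 2.72727.
Z = Σ e^(−Eᵢ/kT) = e^(−0) + e^(−0.909091) + e^(−1.10354) + e^(−2.41667) + e^(−2.72727) = 1.00000 + 0.402890 + 0.331695 + 0.0892182 + 0.0653976 = 1.88920.
⟨E⟩ = Σ Eᵢ e^(−Eᵢ/kT) / Z = (0·1.00000 + 36.0·0.402890 + 43.7·0.331695 + 95.7·0.0892182 + 108·0.0653976) / 1.88920 = 23.61 meV.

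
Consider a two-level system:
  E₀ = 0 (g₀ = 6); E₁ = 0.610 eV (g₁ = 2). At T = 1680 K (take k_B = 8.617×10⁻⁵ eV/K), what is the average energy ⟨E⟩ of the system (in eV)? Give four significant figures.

0.002993 eV

k_BT = 8.617×10⁻⁵ × 1680 K = 0.144766 eV.
Eᵢ/kT = 0, 4.21370.
Z = Σ gᵢe^(−Eᵢ/kT) = 6·e^(−0) + 2·e^(−4.21370) = 6.00000 + 0.0295831 = 6.02958.
⟨E⟩ = Σ Eᵢ gᵢe^(−Eᵢ/kT) / Z = (0·6.00000 + 0.610·0.0295831) / 6.02958 = 0.002993 eV.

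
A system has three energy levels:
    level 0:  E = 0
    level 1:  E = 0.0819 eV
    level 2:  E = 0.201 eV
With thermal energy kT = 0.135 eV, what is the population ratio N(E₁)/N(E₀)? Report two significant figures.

0.55

n₁/n₀ = exp[−(E₁−E₀)/kT] = exp(−(0.0819 eV)/(0.135 eV)) = exp(-0.6067) = 0.55.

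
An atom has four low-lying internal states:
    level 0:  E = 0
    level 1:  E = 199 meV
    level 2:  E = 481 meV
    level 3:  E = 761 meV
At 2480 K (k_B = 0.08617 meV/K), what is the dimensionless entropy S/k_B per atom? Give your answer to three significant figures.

k_BT = 0.08617 × 2480 K = 213.70 meV.
Eᵢ/kT = 0, 0.93121, 2.2508, 3.5611.
Z = Σ e^(−Eᵢ/kT) = e^(−0) + e^(−0.93121) + e^(−2.2508) + e^(−3.5611) = 1.0000 + 0.39408 + 0.10531 + 0.028408 = 1.5278.
⟨E⟩ = Σ EᵢPᵢ = 98.635 meV.
S/k_B = ln Z + ⟨E⟩/kT = ln(1.5278) + 98.635/213.70 = 0.42383 + 0.46156 = 0.885.

0.885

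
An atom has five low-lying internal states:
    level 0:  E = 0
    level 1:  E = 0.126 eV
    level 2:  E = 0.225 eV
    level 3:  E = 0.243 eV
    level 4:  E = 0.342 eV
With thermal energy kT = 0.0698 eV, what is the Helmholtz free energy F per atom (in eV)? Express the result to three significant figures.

Eᵢ/kT = 0, 1.8052, 3.2235, 3.4814, 4.8997.
Z = Σ e^(−Eᵢ/kT) = e^(−0) + e^(−1.8052) + e^(−3.2235) + e^(−3.4814) + e^(−4.8997) = 1.0000 + 0.16444 + 0.039815 + 0.030764 + 0.0074488 = 1.2425.
F = −kT ln Z = −0.0698 × ln(1.2425) = −0.0698 × 0.21713 = -0.0152 eV.

-0.0152 eV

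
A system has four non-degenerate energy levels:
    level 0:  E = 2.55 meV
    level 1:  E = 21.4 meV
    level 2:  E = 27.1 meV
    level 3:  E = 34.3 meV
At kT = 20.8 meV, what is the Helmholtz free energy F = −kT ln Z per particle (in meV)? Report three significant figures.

-11.1 meV

Eᵢ/kT = 0.12260, 1.0288, 1.3029, 1.6490.
Z = Σ e^(−Eᵢ/kT) = e^(−0.12260) + e^(−1.0288) + e^(−1.3029) + e^(−1.6490) = 0.88462 + 0.35744 + 0.27174 + 0.19224 = 1.7060.
F = −kT ln Z = −20.8 × ln(1.7060) = −20.8 × 0.53415 = -11.1 meV.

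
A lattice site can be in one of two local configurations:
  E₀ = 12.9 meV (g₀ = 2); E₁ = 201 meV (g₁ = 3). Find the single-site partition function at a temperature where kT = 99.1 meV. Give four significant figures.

Eᵢ/kT = 0.130172, 2.02825.
Z = Σ gᵢe^(−Eᵢ/kT) = 2·e^(−0.130172) + 3·e^(−2.02825) = 1.75589 + 0.394697 = 2.15059.

Z = 2.151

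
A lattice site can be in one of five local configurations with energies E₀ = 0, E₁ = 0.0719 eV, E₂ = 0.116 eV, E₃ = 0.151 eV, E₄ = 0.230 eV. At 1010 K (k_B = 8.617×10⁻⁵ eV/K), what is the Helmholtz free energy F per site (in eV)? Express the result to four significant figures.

-0.05808 eV

k_BT = 8.617×10⁻⁵ × 1010 K = 0.0870317 eV.
Eᵢ/kT = 0, 0.826136, 1.33285, 1.73500, 2.64272.
Z = Σ e^(−Eᵢ/kT) = e^(−0) + e^(−0.826136) + e^(−1.33285) + e^(−1.73500) + e^(−2.64272) = 1.00000 + 0.437737 + 0.263725 + 0.176400 + 0.0711674 = 1.94903.
F = −kT ln Z = −0.0870317 × ln(1.94903) = −0.0870317 × 0.667332 = -0.05808 eV.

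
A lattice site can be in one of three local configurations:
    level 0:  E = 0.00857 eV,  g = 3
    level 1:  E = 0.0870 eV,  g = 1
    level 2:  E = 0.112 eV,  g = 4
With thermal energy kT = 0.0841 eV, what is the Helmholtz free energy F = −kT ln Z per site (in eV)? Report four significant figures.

-0.1191 eV

Eᵢ/kT = 0.101902, 1.03448, 1.33175.
Z = Σ gᵢe^(−Eᵢ/kT) = 3·e^(−0.101902) + 1·e^(−1.03448) + 4·e^(−1.33175) = 2.70935 + 0.355411 + 1.05606 = 4.12082.
F = −kT ln Z = −0.0841 × ln(4.12082) = −0.0841 × 1.41605 = -0.1191 eV.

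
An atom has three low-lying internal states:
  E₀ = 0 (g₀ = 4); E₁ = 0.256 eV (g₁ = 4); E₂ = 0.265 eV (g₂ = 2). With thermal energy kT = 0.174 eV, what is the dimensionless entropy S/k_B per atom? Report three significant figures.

Eᵢ/kT = 0, 1.4713, 1.5230.
Z = Σ gᵢe^(−Eᵢ/kT) = 4·e^(−0) + 4·e^(−1.4713) + 2·e^(−1.5230) = 4.0000 + 0.91851 + 0.43611 = 5.3546.
⟨E⟩ = Σ EᵢPᵢ = 0.065497 eV.
S/k_B = ln Z + ⟨E⟩/kT = ln(5.3546) + 0.065497/0.174 = 1.6780 + 0.37642 = 2.05.

2.05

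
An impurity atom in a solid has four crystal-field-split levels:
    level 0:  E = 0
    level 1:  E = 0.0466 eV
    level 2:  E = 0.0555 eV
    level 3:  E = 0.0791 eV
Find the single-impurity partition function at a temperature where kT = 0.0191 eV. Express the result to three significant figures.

Z = 1.16

Eᵢ/kT = 0, 2.4398, 2.9058, 4.1414.
Z = Σ e^(−Eᵢ/kT) = e^(−0) + e^(−2.4398) + e^(−2.9058) + e^(−4.1414) = 1.0000 + 0.087178 + 0.054705 + 0.015901 = 1.1578.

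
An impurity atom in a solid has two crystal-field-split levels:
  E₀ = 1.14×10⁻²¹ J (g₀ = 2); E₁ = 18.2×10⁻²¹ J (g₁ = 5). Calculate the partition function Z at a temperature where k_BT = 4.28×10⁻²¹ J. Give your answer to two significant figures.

Eᵢ/kT = 0.2664, 4.252.
Z = Σ gᵢe^(−Eᵢ/kT) = 2·e^(−0.2664) + 5·e^(−4.252) = 1.532 + 0.07118 = 1.603.

Z = 1.6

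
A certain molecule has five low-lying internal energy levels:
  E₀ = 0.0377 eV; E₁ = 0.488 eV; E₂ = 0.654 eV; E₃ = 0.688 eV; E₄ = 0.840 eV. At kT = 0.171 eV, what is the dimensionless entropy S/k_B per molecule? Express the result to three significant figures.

0.490

Eᵢ/kT = 0.22047, 2.8538, 3.8246, 4.0234, 4.9123.
Z = Σ e^(−Eᵢ/kT) = e^(−0.22047) + e^(−2.8538) + e^(−3.8246) + e^(−4.0234) + e^(−4.9123) = 0.80214 + 0.057625 + 0.021827 + 0.017892 + 0.0073556 = 0.90684.
⟨E⟩ = Σ EᵢPᵢ = 0.10049 eV.
S/k_B = ln Z + ⟨E⟩/kT = ln(0.90684) + 0.10049/0.171 = -0.097789 + 0.58766 = 0.490.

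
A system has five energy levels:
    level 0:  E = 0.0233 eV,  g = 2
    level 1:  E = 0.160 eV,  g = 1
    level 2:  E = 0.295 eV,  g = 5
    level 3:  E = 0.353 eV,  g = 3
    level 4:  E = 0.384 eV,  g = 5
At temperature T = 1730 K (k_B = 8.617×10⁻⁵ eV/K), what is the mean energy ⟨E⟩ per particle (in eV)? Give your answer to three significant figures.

k_BT = 8.617×10⁻⁵ × 1730 K = 0.14907 eV.
Eᵢ/kT = 0.15630, 1.0733, 1.9789, 2.3680, 2.5760.
Z = Σ gᵢe^(−Eᵢ/kT) = 2·e^(−0.15630) + 1·e^(−1.0733) + 5·e^(−1.9789) + 3·e^(−2.3680) + 5·e^(−2.5760) = 1.7106 + 0.34188 + 0.69111 + 0.28100 + 0.38039 = 3.4050.
⟨E⟩ = Σ Eᵢ gᵢe^(−Eᵢ/kT) / Z = (0.0233·1.7106 + 0.160·0.34188 + 0.295·0.69111 + 0.353·0.28100 + 0.384·0.38039) / 3.4050 = 0.160 eV.

0.160 eV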